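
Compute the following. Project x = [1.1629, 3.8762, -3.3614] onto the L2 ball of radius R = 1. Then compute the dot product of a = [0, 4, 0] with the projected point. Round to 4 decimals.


Step 1: Compute ||x|| (intermediates to 6 decimals).
||x|| = sqrt(1.1629^2 + 3.8762^2 + (-3.3614)^2) = 5.260824
Step 2: Project.
Since ||x|| > R, scale = R/||x|| = 1/5.260824 = 0.190084, proj(x) = scale * x
proj(x) = [0.221049, 0.736804, -0.638948]
Step 3: Dot product.
a^T * proj(x) = 0*0.221049 + 4*0.736804 + 0*(-0.638948) = 2.9472


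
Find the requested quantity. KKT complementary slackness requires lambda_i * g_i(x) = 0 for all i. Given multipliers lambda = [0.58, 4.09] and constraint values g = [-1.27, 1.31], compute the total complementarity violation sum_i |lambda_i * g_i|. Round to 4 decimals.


KKT complementary slackness check:
lambda_1 * g_1 = 0.58 * -1.27 = -0.7366
lambda_2 * g_2 = 4.09 * 1.31 = 5.3579
Total violation = 0.7366 + 5.3579 = 6.0945


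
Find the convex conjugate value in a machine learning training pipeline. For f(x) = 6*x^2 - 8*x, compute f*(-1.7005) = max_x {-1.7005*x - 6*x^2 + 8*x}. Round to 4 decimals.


f*(y) = sup_x {y*x - a*x^2 - b*x} = sup_x {(y-b)*x - a*x^2}
FOC: (y - b) - 2a*x = 0 => x* = (y - b)/(2a)
x* = (-1.7005 + 8)/(2*6) = 0.525
f*(-1.7005) = (y-b)^2/(4a) = (-1.7005 + 8)^2/(4*6)
= 39.6837/24 = 1.6535


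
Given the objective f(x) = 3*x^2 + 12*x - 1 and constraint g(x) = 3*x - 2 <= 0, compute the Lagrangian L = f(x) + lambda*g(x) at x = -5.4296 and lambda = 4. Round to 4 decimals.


Step 1: Evaluate f(x).
f(-5.4296) = 3*(-5.4296)^2 + 12*(-5.4296) - 1 = 22.2865
Step 2: Evaluate g(x).
g(-5.4296) = 3*-5.4296 - 2 = -18.2888
Step 3: Compute Lagrangian.
L = 22.2865 + 4*-18.2888 = -50.8687


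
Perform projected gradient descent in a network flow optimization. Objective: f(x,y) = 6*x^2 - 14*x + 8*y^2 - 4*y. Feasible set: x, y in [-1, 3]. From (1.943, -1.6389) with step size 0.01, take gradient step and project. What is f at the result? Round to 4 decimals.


Step 1: Compute gradient at (1.943, -1.6389).
grad_x = 2*6*1.943 - 14 = 9.316
grad_y = 2*8*-1.6389 - 4 = -30.2224
Step 2: Gradient step.
x_raw = 1.943 - 0.01*9.316 = 1.8498
y_raw = -1.6389 - 0.01*-30.2224 = -1.3367
Step 3: Project onto [-1, 3].
x_proj = clip(1.8498) = 1.8498
y_proj = clip(-1.3367) = -1.0
Step 4: Evaluate f.
f(1.8498, -1.0) = 6.6337


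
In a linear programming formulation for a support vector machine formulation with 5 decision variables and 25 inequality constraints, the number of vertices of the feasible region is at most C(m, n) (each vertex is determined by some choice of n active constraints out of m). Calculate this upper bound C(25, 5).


Each vertex corresponds to some choice of n active constraints out of m, so the number of vertices is at most C(m, n) = m! / (n!(m-n)!).
m = 25, n = 5
Numerator: 25 * 24 * 23 * 22 * 21
Denominator: 5! = 120
C(25, 5) = 53130


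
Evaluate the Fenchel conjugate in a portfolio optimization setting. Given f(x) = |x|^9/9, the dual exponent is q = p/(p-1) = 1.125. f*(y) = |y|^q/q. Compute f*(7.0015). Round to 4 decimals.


The conjugate exponent q satisfies 1/p + 1/q = 1.
p = 9, so q = 9/(9 - 1) = 1.125
|y|^q = 7.0015^1.125 = 8.9298
f*(7.0015) = 8.9298 / 1.125 = 7.9376


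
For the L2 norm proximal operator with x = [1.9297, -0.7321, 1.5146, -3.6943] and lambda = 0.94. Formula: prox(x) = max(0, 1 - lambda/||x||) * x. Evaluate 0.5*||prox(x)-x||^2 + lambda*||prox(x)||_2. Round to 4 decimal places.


Step 1: Compute ||x||.
||x|| = 4.4946
Step 2: Compute scaling factor.
scale = max(0, 1 - 0.94/4.4946) = 0.7909
Step 3: prox(x) = [1.5261, -0.579, 1.1978, -2.9217]
||prox(x)|| = 3.5546
Step 4: Proximal objective.
0.5*||prox-x||^2 = 0.4418
lambda*||prox|| = 3.3413
Total = 3.7831


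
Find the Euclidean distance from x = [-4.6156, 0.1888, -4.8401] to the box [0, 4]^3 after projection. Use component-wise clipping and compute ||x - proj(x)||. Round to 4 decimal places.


Project each component onto [0, 4].
clip(-4.6156) = 0.0, clip(0.1888) = 0.1888, clip(-4.8401) = 0.0
Projection = [0.0, 0.1888, 0.0]
Squared diffs: [21.3038, 0.0, 23.4266]
Distance = sqrt(44.7304) = 6.6881


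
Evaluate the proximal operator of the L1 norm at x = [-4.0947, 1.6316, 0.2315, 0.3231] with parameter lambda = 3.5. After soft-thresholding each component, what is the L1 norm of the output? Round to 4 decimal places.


Soft-thresholding with lambda = 3.5:
prox(-4.0947) = sign(-4.0947)*max(|-4.0947| - 3.5, 0) = -0.5947
prox(1.6316) = sign(1.6316)*max(|1.6316| - 3.5, 0) = 0.0
prox(0.2315) = sign(0.2315)*max(|0.2315| - 3.5, 0) = 0.0
prox(0.3231) = sign(0.3231)*max(|0.3231| - 3.5, 0) = 0.0
prox(x) = [-0.5947, 0.0, 0.0, 0.0]
||prox(x)||_1 = 0.5947 + 0.0 + 0.0 + 0.0 = 0.5947


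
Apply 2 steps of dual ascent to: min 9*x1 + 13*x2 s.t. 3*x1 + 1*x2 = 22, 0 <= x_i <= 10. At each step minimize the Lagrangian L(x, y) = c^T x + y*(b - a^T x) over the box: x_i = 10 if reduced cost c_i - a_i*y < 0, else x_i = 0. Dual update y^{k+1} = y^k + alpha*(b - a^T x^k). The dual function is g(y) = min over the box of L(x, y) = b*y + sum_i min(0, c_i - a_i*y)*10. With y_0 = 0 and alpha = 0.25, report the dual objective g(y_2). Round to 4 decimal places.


Dual ascent for LP: min 9*x1 + 13*x2, 3*x1 + 1*x2 = 22, 0 <= x_i <= 10
Step 1: y^k = 0.0, reduced costs: (9.0, 13.0)
  x^k = (0.0, 0.0), subgradient = b - a^T x = 22.0
  y^{k+1} = 0.0 + 0.25*22.0 = 5.5
Step 2: y^k = 5.5, reduced costs: (-7.5, 7.5)
  x^k = (10.0, 0.0), subgradient = b - a^T x = -8.0
  y^{k+1} = 5.5 + 0.25*-8.0 = 3.5
Dual objective at y_2 = 3.5: reduced costs (-1.5, 9.5), box minimizer x = (10.0, 0.0)
g(y_2) = b*y + (c1 - a1*y)*x1 + (c2 - a2*y)*x2 = 22*3.5 + (-1.5)*10.0 + 9.5*0.0 = 77.0 - 15.0 + 0.0 = 62.0


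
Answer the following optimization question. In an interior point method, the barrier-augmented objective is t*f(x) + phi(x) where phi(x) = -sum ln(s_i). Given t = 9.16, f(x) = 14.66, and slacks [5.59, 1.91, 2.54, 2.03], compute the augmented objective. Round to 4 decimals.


Step 1: Compute log-barrier.
ln values: [1.721, 0.6471, 0.9322, 0.708]
phi = -(1.721 + 0.6471 + 0.9322 + 0.708) = -4.0083
Step 2: Compute augmented objective.
t*f(x) = 9.16*14.66 = 134.2856
Total = 134.2856 - 4.0083 = 130.2773


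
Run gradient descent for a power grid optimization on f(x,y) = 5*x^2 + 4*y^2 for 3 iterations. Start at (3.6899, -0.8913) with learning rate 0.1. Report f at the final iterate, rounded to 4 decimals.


Gradient descent on f(x,y) = 5*x^2 + 4*y^2.
Starting point: (3.6899, -0.8913), alpha = 0.1
Step 1: grad_x = 2*5*3.6899 = 36.899, grad_y = 2*4*-0.8913 = -7.1304
  x_1 = 3.6899 - 0.1*36.899 = 0.0
  y_1 = -0.8913 - 0.1*-7.1304 = -0.1783
Step 2: grad_x = 2*5*0.0 = 0.0, grad_y = 2*4*-0.1783 = -1.4261
  x_2 = 0.0 - 0.1*0.0 = 0.0
  y_2 = -0.1783 - 0.1*-1.4261 = -0.0357
Step 3: grad_x = 2*5*0.0 = 0.0, grad_y = 2*4*-0.0357 = -0.2852
  x_3 = 0.0 - 0.1*0.0 = 0.0
  y_3 = -0.0357 - 0.1*-0.2852 = -0.0071
f(0.0, -0.0071) = 5*0.0^2 + 4*(-0.0071)^2 = 0.0002


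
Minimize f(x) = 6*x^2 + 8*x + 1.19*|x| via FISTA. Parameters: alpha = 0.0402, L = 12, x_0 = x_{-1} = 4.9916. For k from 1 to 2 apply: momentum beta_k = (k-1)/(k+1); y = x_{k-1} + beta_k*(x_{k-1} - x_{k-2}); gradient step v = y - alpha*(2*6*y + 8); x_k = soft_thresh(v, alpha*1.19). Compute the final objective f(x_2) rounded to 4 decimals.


FISTA on f(x) = 6*x^2 + 8*x + 1.19*|x|
L = 12, alpha = 0.0402
Iteration 1: beta = 0.0, y = 4.9916 + 0.0*(4.9916 - 4.9916) = 4.9916
  grad(y) = 67.8992, v = y - alpha*grad = 2.2621
  prox(v) = soft_thresh(2.2621, 0.0478) = 2.2142
Iteration 2: beta = 0.3333, y = 2.2142 + 0.3333*(2.2142 - 4.9916) = 1.2884
  grad(y) = 23.461, v = y - alpha*grad = 0.3453
  prox(v) = soft_thresh(0.3453, 0.0478) = 0.2974
f(x_2) = 6*0.2974^2 + 8*0.2974 + 1.19*|0.2974| = 3.2644


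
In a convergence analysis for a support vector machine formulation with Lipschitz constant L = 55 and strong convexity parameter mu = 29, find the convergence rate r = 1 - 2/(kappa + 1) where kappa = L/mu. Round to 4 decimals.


Step 1: Compute the condition number.
kappa = L/mu = 55/29 = 1.8966
Step 2: Compute the convergence rate.
r = 1 - 2/(kappa + 1) = 1 - 2*mu/(L + mu) = (L - mu)/(L + mu) = 26/84 = 0.3095


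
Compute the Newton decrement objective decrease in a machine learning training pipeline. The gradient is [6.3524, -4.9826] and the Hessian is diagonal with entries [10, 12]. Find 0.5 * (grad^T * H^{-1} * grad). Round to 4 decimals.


Step 1: H is diagonal, so H^(-1) * g = [0.6352, -0.4152].
Step 2: g^T H^(-1) g = sum_i g_i^2 / H_ii
  = (6.3524)^2/10 + (-4.9826)^2/12
  = 4.0353 + 2.0689 = 6.1042
Step 3: Objective decrease = 0.5 * g^T H^(-1) g = 3.0521


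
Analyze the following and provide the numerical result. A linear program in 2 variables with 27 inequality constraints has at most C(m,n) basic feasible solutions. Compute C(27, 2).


Each vertex corresponds to some choice of n active constraints out of m, so the number of vertices is at most C(m, n) = m! / (n!(m-n)!).
m = 27, n = 2
Numerator: 27 * 26
Denominator: 2! = 2
C(27, 2) = 351


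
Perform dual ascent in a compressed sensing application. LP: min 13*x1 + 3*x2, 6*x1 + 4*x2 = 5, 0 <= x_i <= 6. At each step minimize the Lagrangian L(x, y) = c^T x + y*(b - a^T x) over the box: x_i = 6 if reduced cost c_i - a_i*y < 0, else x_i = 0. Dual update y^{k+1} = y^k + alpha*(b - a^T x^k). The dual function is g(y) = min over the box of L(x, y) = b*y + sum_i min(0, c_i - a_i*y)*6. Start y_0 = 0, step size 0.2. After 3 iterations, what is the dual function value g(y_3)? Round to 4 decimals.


Dual ascent for LP: min 13*x1 + 3*x2, 6*x1 + 4*x2 = 5, 0 <= x_i <= 6
Step 1: y^k = 0.0, reduced costs: (13.0, 3.0)
  x^k = (0.0, 0.0), subgradient = b - a^T x = 5.0
  y^{k+1} = 0.0 + 0.2*5.0 = 1.0
Step 2: y^k = 1.0, reduced costs: (7.0, -1.0)
  x^k = (0.0, 6.0), subgradient = b - a^T x = -19.0
  y^{k+1} = 1.0 + 0.2*-19.0 = -2.8
Step 3: y^k = -2.8, reduced costs: (29.8, 14.2)
  x^k = (0.0, 0.0), subgradient = b - a^T x = 5.0
  y^{k+1} = -2.8 + 0.2*5.0 = -1.8
Dual objective at y_3 = -1.8: reduced costs (23.8, 10.2), box minimizer x = (0.0, 0.0)
g(y_3) = b*y + (c1 - a1*y)*x1 + (c2 - a2*y)*x2 = 5*(-1.8) + 23.8*0.0 + 10.2*0.0 = -9.0 + 0.0 + 0.0 = -9.0


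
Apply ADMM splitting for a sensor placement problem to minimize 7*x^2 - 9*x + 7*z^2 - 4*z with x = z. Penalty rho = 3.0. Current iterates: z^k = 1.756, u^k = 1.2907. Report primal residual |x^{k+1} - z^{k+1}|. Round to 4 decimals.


ADMM iteration with rho = 3.0, z^k = 1.756, u^k = 1.2907
Step 1: x-update.
Minimize 7*x^2 - 9*x + (3.0/2)*(x - 1.756 + 1.2907)^2
FOC: (2*7 + 3.0)*x = 9 + 3.0*(1.756 - 1.2907)
x^{k+1} = 0.6115
Step 2: z-update.
Minimize 7*z^2 - 4*z + (3.0/2)*(0.6115 - z + 1.2907)^2
FOC: (2*7 + 3.0)*z = 4 + 3.0*(0.6115 + 1.2907)
z^{k+1} = 0.571
Step 3: u-update.
u^{k+1} = 1.2907 + 0.6115 - 0.571 = 1.3312
Step 4: Primal residual = |0.6115 - 0.571| = 0.0405


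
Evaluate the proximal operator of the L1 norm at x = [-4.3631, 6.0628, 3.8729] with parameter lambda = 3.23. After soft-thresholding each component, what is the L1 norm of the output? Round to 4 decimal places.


Soft-thresholding with lambda = 3.23:
prox(-4.3631) = sign(-4.3631)*max(|-4.3631| - 3.23, 0) = -1.1331
prox(6.0628) = sign(6.0628)*max(|6.0628| - 3.23, 0) = 2.8328
prox(3.8729) = sign(3.8729)*max(|3.8729| - 3.23, 0) = 0.6429
prox(x) = [-1.1331, 2.8328, 0.6429]
||prox(x)||_1 = 1.1331 + 2.8328 + 0.6429 = 4.6088


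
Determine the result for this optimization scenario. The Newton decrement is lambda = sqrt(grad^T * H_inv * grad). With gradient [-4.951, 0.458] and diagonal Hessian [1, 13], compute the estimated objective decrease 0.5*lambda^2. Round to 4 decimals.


Step 1: H is diagonal, so H^(-1) * g = [-4.951, 0.0352].
Step 2: g^T H^(-1) g = sum_i g_i^2 / H_ii
  = (-4.951)^2/1 + (0.458)^2/13
  = 24.5124 + 0.0161 = 24.5285
Step 3: Objective decrease = 0.5 * g^T H^(-1) g = 12.2643


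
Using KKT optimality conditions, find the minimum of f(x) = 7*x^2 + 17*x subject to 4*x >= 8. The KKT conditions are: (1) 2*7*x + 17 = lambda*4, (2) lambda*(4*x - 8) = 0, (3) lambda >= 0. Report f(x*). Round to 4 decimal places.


Step 1: Try lambda = 0 (constraint inactive).
x_unc = -17/(2*7) = -1.2143
Check: 4*-1.2143 = -4.8572 < 8 -- violated!
Step 2: Constraint must be active: 4*x = 8
x* = 8/4 = 2.0
lambda = (2*7*2.0 + 17)/4 = 11.25
Step 3: Compute optimal value.
f(x*) = 7*2.0^2 + 17*2.0 = 62.0


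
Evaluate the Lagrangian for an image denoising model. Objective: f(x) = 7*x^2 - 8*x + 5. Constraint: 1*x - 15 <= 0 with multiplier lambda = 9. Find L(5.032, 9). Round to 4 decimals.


Step 1: Evaluate f(x).
f(5.032) = 7*5.032^2 - 8*5.032 + 5 = 141.9912
Step 2: Evaluate g(x).
g(5.032) = 1*5.032 - 15 = -9.968
Step 3: Compute Lagrangian.
L = 141.9912 + 9*-9.968 = 52.2792


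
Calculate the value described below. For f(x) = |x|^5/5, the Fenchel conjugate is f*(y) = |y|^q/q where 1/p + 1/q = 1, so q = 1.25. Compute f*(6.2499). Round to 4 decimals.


The conjugate exponent q satisfies 1/p + 1/q = 1.
p = 5, so q = 5/(5 - 1) = 1.25
|y|^q = 6.2499^1.25 = 9.8819
f*(6.2499) = 9.8819 / 1.25 = 7.9055


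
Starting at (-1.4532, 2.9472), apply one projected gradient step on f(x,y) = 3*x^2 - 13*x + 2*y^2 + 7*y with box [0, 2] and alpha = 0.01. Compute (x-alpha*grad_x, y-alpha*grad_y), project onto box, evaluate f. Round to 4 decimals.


Step 1: Compute gradient at (-1.4532, 2.9472).
grad_x = 2*3*-1.4532 - 13 = -21.7192
grad_y = 2*2*2.9472 + 7 = 18.7888
Step 2: Gradient step.
x_raw = -1.4532 - 0.01*-21.7192 = -1.236
y_raw = 2.9472 - 0.01*18.7888 = 2.7593
Step 3: Project onto [0, 2].
x_proj = clip(-1.236) = 0.0
y_proj = clip(2.7593) = 2.0
Step 4: Evaluate f.
f(0.0, 2.0) = 22.0


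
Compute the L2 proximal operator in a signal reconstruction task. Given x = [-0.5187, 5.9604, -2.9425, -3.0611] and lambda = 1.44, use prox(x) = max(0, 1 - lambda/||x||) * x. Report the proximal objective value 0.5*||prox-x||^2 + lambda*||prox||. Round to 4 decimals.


Step 1: Compute ||x||.
||x|| = 7.3365
Step 2: Compute scaling factor.
scale = max(0, 1 - 1.44/7.3365) = 0.8037
Step 3: prox(x) = [-0.4169, 4.7905, -2.3649, -2.4603]
||prox(x)|| = 5.8965
Step 4: Proximal objective.
0.5*||prox-x||^2 = 1.0368
lambda*||prox|| = 8.491
Total = 9.5277


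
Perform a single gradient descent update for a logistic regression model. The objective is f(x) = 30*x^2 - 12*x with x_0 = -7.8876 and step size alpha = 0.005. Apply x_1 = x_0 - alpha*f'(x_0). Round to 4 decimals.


We compute the gradient at x_0 and apply the update.
f'(x) = 60*x - 12
f'(-7.8876) = 60*-7.8876 - 12 = -485.256
x_1 = -7.8876 - 0.005*-485.256 = -5.4613


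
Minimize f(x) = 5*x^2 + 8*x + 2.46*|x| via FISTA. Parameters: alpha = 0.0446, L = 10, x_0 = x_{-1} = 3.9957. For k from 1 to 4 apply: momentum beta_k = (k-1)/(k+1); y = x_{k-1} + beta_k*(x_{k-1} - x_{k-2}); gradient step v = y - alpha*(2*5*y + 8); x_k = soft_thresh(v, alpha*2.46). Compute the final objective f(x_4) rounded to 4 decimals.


FISTA on f(x) = 5*x^2 + 8*x + 2.46*|x|
L = 10, alpha = 0.0446
Iteration 1: beta = 0.0, y = 3.9957 + 0.0*(3.9957 - 3.9957) = 3.9957
  grad(y) = 47.957, v = y - alpha*grad = 1.8568
  prox(v) = soft_thresh(1.8568, 0.1097) = 1.7471
Iteration 2: beta = 0.3333, y = 1.7471 + 0.3333*(1.7471 - 3.9957) = 0.9976
  grad(y) = 17.9757, v = y - alpha*grad = 0.1959
  prox(v) = soft_thresh(0.1959, 0.1097) = 0.0861
Iteration 3: beta = 0.5, y = 0.0861 + 0.5*(0.0861 - 1.7471) = -0.7443
  grad(y) = 0.5565, v = y - alpha*grad = -0.7692
  prox(v) = soft_thresh(-0.7692, 0.1097) = -0.6595
Iteration 4: beta = 0.6, y = -0.6595 + 0.6*(-0.6595 - 0.0861) = -1.1068
  grad(y) = -3.068, v = y - alpha*grad = -0.97
  prox(v) = soft_thresh(-0.97, 0.1097) = -0.8603
f(x_4) = 5*(-0.8603)^2 + 8*(-0.8603) + 2.46*|-0.8603| = -1.0656


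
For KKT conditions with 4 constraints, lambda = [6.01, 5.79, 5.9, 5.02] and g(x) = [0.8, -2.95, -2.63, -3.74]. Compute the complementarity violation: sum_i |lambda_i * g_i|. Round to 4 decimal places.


KKT complementary slackness check:
lambda_1 * g_1 = 6.01 * 0.8 = 4.808
lambda_2 * g_2 = 5.79 * -2.95 = -17.0805
lambda_3 * g_3 = 5.9 * -2.63 = -15.517
lambda_4 * g_4 = 5.02 * -3.74 = -18.7748
Total violation = 4.808 + 17.0805 + 15.517 + 18.7748 = 56.1803


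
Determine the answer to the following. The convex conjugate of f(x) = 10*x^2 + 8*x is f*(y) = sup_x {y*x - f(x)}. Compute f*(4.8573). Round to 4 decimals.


f*(y) = sup_x {y*x - a*x^2 - b*x} = sup_x {(y-b)*x - a*x^2}
FOC: (y - b) - 2a*x = 0 => x* = (y - b)/(2a)
x* = (4.8573 - 8)/(2*10) = -0.1571
f*(4.8573) = (y-b)^2/(4a) = (4.8573 - 8)^2/(4*10)
= 9.8766/40 = 0.2469


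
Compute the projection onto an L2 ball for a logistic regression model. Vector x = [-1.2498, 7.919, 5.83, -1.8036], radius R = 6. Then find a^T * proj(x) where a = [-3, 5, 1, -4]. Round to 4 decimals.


Step 1: Compute ||x|| (intermediates to 6 decimals).
||x|| = sqrt((-1.2498)^2 + 7.919^2 + 5.83^2 + (-1.8036)^2) = 10.075437
Step 2: Project.
Since ||x|| > R, scale = R/||x|| = 6/10.075437 = 0.595508, proj(x) = scale * x
proj(x) = [-0.744266, 4.715828, 3.471812, -1.074058]
Step 3: Dot product.
a^T * proj(x) = -3*(-0.744266) + 5*4.715828 + 1*3.471812 - 4*(-1.074058) = 33.58


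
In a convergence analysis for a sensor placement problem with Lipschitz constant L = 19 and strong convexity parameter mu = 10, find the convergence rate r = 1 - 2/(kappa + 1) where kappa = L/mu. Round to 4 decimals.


Step 1: Compute the condition number.
kappa = L/mu = 19/10 = 1.9
Step 2: Compute the convergence rate.
r = 1 - 2/(kappa + 1) = 1 - 2*mu/(L + mu) = (L - mu)/(L + mu) = 9/29 = 0.3103


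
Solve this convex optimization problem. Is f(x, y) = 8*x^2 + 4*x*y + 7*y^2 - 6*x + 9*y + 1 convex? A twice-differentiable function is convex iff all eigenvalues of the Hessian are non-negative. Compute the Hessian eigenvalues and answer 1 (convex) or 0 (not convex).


The Hessian of f(x,y) = 8*x^2 + 4*x*y + 7*y^2 - 6*x + 9*y + 1 is:
H = [[16, 4], [4, 14]]
Trace = 16 + 14 = 30
Determinant = 16*14 - (4)^2 = 208
Discriminant = (30)^2 - 4*208 = 68.0
Eigenvalues: lambda_1 = 10.8769, lambda_2 = 19.1231
The function is convex.

1


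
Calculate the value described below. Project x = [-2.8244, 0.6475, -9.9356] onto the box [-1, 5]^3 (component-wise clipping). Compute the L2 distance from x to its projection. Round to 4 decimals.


Project each component onto [-1, 5].
clip(-2.8244) = -1.0, clip(0.6475) = 0.6475, clip(-9.9356) = -1.0
Projection = [-1.0, 0.6475, -1.0]
Squared diffs: [3.3284, 0.0, 79.8449]
Distance = sqrt(83.1733) = 9.1199


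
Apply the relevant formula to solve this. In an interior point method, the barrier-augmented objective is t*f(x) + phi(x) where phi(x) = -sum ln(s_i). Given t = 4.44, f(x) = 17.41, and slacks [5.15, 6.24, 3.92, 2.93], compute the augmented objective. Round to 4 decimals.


Step 1: Compute log-barrier.
ln values: [1.639, 1.831, 1.3661, 1.075]
phi = -(1.639 + 1.831 + 1.3661 + 1.075) = -5.9111
Step 2: Compute augmented objective.
t*f(x) = 4.44*17.41 = 77.3004
Total = 77.3004 - 5.9111 = 71.3893


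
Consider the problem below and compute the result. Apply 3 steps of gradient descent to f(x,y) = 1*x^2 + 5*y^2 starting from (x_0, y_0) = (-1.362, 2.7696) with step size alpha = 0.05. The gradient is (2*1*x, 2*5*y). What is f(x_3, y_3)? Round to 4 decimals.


Gradient descent on f(x,y) = 1*x^2 + 5*y^2.
Starting point: (-1.362, 2.7696), alpha = 0.05
Step 1: grad_x = 2*1*-1.362 = -2.724, grad_y = 2*5*2.7696 = 27.696
  x_1 = -1.362 - 0.05*-2.724 = -1.2258
  y_1 = 2.7696 - 0.05*27.696 = 1.3848
Step 2: grad_x = 2*1*-1.2258 = -2.4516, grad_y = 2*5*1.3848 = 13.848
  x_2 = -1.2258 - 0.05*-2.4516 = -1.1032
  y_2 = 1.3848 - 0.05*13.848 = 0.6924
Step 3: grad_x = 2*1*-1.1032 = -2.2064, grad_y = 2*5*0.6924 = 6.924
  x_3 = -1.1032 - 0.05*-2.2064 = -0.9929
  y_3 = 0.6924 - 0.05*6.924 = 0.3462
f(-0.9929, 0.3462) = 1*(-0.9929)^2 + 5*0.3462^2 = 1.5851


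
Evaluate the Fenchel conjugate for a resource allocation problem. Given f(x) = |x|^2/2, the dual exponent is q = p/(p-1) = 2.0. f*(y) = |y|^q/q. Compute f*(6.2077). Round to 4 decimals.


The conjugate exponent q satisfies 1/p + 1/q = 1.
p = 2, so q = 2/(2 - 1) = 2.0
|y|^q = 6.2077^2.0 = 38.5355
f*(6.2077) = 38.5355 / 2.0 = 19.2678


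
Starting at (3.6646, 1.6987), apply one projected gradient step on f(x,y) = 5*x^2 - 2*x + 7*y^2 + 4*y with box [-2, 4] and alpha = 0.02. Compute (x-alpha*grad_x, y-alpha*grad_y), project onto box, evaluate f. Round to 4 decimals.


Step 1: Compute gradient at (3.6646, 1.6987).
grad_x = 2*5*3.6646 - 2 = 34.646
grad_y = 2*7*1.6987 + 4 = 27.7818
Step 2: Gradient step.
x_raw = 3.6646 - 0.02*34.646 = 2.9717
y_raw = 1.6987 - 0.02*27.7818 = 1.1431
Step 3: Project onto [-2, 4].
x_proj = clip(2.9717) = 2.9717
y_proj = clip(1.1431) = 1.1431
Step 4: Evaluate f.
f(2.9717, 1.1431) = 51.9295


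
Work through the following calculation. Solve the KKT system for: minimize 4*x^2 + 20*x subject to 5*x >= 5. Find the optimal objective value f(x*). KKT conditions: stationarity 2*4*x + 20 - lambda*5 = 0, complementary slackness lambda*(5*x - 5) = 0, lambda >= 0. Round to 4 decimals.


Step 1: Try lambda = 0 (constraint inactive).
x_unc = -20/(2*4) = -2.5
Check: 5*-2.5 = -12.5 < 5 -- violated!
Step 2: Constraint must be active: 5*x = 5
x* = 5/5 = 1.0
lambda = (2*4*1.0 + 20)/5 = 5.6
Step 3: Compute optimal value.
f(x*) = 4*1.0^2 + 20*1.0 = 24.0


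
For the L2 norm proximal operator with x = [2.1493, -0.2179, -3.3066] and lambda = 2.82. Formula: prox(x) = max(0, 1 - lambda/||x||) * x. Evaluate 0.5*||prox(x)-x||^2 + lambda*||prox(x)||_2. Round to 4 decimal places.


Step 1: Compute ||x||.
||x|| = 3.9498
Step 2: Compute scaling factor.
scale = max(0, 1 - 2.82/3.9498) = 0.286
Step 3: prox(x) = [0.6148, -0.0623, -0.9458]
||prox(x)|| = 1.1298
Step 4: Proximal objective.
0.5*||prox-x||^2 = 3.9762
lambda*||prox|| = 3.186
Total = 7.1621


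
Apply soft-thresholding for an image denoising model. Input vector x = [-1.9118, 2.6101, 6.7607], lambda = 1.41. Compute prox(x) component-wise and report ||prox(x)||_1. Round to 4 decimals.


Soft-thresholding with lambda = 1.41:
prox(-1.9118) = sign(-1.9118)*max(|-1.9118| - 1.41, 0) = -0.5018
prox(2.6101) = sign(2.6101)*max(|2.6101| - 1.41, 0) = 1.2001
prox(6.7607) = sign(6.7607)*max(|6.7607| - 1.41, 0) = 5.3507
prox(x) = [-0.5018, 1.2001, 5.3507]
||prox(x)||_1 = 0.5018 + 1.2001 + 5.3507 = 7.0526


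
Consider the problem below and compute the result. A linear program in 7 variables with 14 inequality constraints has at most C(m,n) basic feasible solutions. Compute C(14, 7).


Each vertex corresponds to some choice of n active constraints out of m, so the number of vertices is at most C(m, n) = m! / (n!(m-n)!).
m = 14, n = 7
Numerator: 14 * 13 * 12 * 11 * 10 * 9 * 8
Denominator: 7! = 5040
C(14, 7) = 3432


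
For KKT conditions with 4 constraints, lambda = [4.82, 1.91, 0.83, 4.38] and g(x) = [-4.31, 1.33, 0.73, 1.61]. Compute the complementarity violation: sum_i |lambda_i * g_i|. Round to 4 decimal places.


KKT complementary slackness check:
lambda_1 * g_1 = 4.82 * -4.31 = -20.7742
lambda_2 * g_2 = 1.91 * 1.33 = 2.5403
lambda_3 * g_3 = 0.83 * 0.73 = 0.6059
lambda_4 * g_4 = 4.38 * 1.61 = 7.0518
Total violation = 20.7742 + 2.5403 + 0.6059 + 7.0518 = 30.9722


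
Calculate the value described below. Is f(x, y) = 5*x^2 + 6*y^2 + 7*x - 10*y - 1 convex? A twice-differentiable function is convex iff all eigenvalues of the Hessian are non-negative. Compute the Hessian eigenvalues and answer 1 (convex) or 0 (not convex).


The Hessian of f(x,y) = 5*x^2 + 6*y^2 + 7*x - 10*y - 1 is:
H = [[10, 0], [0, 12]]
Trace = 10 + 12 = 22
Determinant = 10*12 - (0)^2 = 120
Discriminant = (22)^2 - 4*120 = 4.0
Eigenvalues: lambda_1 = 10.0, lambda_2 = 12.0
The function is convex.

1


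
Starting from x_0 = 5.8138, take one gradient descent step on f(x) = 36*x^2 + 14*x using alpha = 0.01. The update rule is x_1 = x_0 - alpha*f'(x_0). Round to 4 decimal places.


We compute the gradient at x_0 and apply the update.
f'(x) = 72*x + 14
f'(5.8138) = 72*5.8138 + 14 = 432.5936
x_1 = 5.8138 - 0.01*432.5936 = 1.4879


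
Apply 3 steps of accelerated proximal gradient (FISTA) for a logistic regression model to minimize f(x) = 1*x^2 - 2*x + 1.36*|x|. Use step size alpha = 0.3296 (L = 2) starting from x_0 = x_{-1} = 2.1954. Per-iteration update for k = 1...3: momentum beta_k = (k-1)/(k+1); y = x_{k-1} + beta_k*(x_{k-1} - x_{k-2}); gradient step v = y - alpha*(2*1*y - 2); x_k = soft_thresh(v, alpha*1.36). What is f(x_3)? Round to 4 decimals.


FISTA on f(x) = 1*x^2 - 2*x + 1.36*|x|
L = 2, alpha = 0.3296
Iteration 1: beta = 0.0, y = 2.1954 + 0.0*(2.1954 - 2.1954) = 2.1954
  grad(y) = 2.3908, v = y - alpha*grad = 1.4074
  prox(v) = soft_thresh(1.4074, 0.4483) = 0.9591
Iteration 2: beta = 0.3333, y = 0.9591 + 0.3333*(0.9591 - 2.1954) = 0.547
  grad(y) = -0.9059, v = y - alpha*grad = 0.8456
  prox(v) = soft_thresh(0.8456, 0.4483) = 0.3974
Iteration 3: beta = 0.5, y = 0.3974 + 0.5*(0.3974 - 0.9591) = 0.1165
  grad(y) = -1.767, v = y - alpha*grad = 0.6989
  prox(v) = soft_thresh(0.6989, 0.4483) = 0.2506
f(x_3) = 1*0.2506^2 - 2*0.2506 + 1.36*|0.2506| = -0.0976


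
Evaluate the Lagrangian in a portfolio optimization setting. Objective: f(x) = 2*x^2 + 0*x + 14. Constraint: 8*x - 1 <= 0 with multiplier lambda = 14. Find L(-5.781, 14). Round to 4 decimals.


Step 1: Evaluate f(x).
f(-5.781) = 2*(-5.781)^2 + 0*(-5.781) + 14 = 80.8399
Step 2: Evaluate g(x).
g(-5.781) = 8*-5.781 - 1 = -47.248
Step 3: Compute Lagrangian.
L = 80.8399 + 14*-47.248 = -580.6321


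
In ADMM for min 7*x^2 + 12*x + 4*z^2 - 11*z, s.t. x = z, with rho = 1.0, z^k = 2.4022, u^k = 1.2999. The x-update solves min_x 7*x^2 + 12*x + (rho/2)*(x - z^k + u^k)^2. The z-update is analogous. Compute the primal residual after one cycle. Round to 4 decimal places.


ADMM iteration with rho = 1.0, z^k = 2.4022, u^k = 1.2999
Step 1: x-update.
Minimize 7*x^2 + 12*x + (1.0/2)*(x - 2.4022 + 1.2999)^2
FOC: (2*7 + 1.0)*x = -12 + 1.0*(2.4022 - 1.2999)
x^{k+1} = -0.7265
Step 2: z-update.
Minimize 4*z^2 - 11*z + (1.0/2)*(-0.7265 - z + 1.2999)^2
FOC: (2*4 + 1.0)*z = 11 + 1.0*(-0.7265 + 1.2999)
z^{k+1} = 1.2859
Step 3: u-update.
u^{k+1} = 1.2999 - 0.7265 - 1.2859 = -0.7125
Step 4: Primal residual = |-0.7265 - 1.2859| = 2.0124


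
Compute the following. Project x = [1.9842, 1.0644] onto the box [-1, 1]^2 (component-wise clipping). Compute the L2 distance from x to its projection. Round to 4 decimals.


Project each component onto [-1, 1].
clip(1.9842) = 1.0, clip(1.0644) = 1.0
Projection = [1.0, 1.0]
Squared diffs: [0.9686, 0.0041]
Distance = sqrt(0.9727) = 0.9863


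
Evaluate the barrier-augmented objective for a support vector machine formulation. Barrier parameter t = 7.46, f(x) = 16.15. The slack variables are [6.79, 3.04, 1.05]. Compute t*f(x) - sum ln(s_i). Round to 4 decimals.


Step 1: Compute log-barrier.
ln values: [1.9155, 1.1119, 0.0488]
phi = -(1.9155 + 1.1119 + 0.0488) = -3.0761
Step 2: Compute augmented objective.
t*f(x) = 7.46*16.15 = 120.479
Total = 120.479 - 3.0761 = 117.4029


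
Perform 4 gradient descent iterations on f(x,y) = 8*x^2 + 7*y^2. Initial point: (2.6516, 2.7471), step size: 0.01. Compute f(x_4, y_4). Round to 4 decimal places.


Gradient descent on f(x,y) = 8*x^2 + 7*y^2.
Starting point: (2.6516, 2.7471), alpha = 0.01
Step 1: grad_x = 2*8*2.6516 = 42.4256, grad_y = 2*7*2.7471 = 38.4594
  x_1 = 2.6516 - 0.01*42.4256 = 2.2273
  y_1 = 2.7471 - 0.01*38.4594 = 2.3625
Step 2: grad_x = 2*8*2.2273 = 35.6375, grad_y = 2*7*2.3625 = 33.0751
  x_2 = 2.2273 - 0.01*35.6375 = 1.871
  y_2 = 2.3625 - 0.01*33.0751 = 2.0318
Step 3: grad_x = 2*8*1.871 = 29.9355, grad_y = 2*7*2.0318 = 28.4446
  x_3 = 1.871 - 0.01*29.9355 = 1.5716
  y_3 = 2.0318 - 0.01*28.4446 = 1.7473
Step 4: grad_x = 2*8*1.5716 = 25.1458, grad_y = 2*7*1.7473 = 24.4623
  x_4 = 1.5716 - 0.01*25.1458 = 1.3202
  y_4 = 1.7473 - 0.01*24.4623 = 1.5027
f(1.3202, 1.5027) = 8*1.3202^2 + 7*1.5027^2 = 29.7489


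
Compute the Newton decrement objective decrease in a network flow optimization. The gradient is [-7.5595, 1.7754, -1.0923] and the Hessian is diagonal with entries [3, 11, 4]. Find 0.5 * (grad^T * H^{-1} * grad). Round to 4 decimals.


Step 1: H is diagonal, so H^(-1) * g = [-2.5198, 0.1614, -0.2731].
Step 2: g^T H^(-1) g = sum_i g_i^2 / H_ii
  = (-7.5595)^2/3 + (1.7754)^2/11 + (-1.0923)^2/4
  = 19.0487 + 0.2865 + 0.2983 = 19.6335
Step 3: Objective decrease = 0.5 * g^T H^(-1) g = 9.8168


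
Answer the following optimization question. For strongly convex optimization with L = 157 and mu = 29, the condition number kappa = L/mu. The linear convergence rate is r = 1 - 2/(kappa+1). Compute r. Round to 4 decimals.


Step 1: Compute the condition number.
kappa = L/mu = 157/29 = 5.4138
Step 2: Compute the convergence rate.
r = 1 - 2/(kappa + 1) = 1 - 2*mu/(L + mu) = (L - mu)/(L + mu) = 128/186 = 0.6882


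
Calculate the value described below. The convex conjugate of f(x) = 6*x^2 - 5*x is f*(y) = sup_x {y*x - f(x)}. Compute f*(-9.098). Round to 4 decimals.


f*(y) = sup_x {y*x - a*x^2 - b*x} = sup_x {(y-b)*x - a*x^2}
FOC: (y - b) - 2a*x = 0 => x* = (y - b)/(2a)
x* = (-9.098 + 5)/(2*6) = -0.3415
f*(-9.098) = (y-b)^2/(4a) = (-9.098 + 5)^2/(4*6)
= 16.7936/24 = 0.6997


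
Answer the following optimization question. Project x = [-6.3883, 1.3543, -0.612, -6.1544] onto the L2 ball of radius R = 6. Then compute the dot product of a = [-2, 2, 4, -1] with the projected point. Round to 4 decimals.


Step 1: Compute ||x|| (intermediates to 6 decimals).
||x|| = sqrt((-6.3883)^2 + 1.3543^2 + (-0.612)^2 + (-6.1544)^2) = 8.994203
Step 2: Project.
Since ||x|| > R, scale = R/||x|| = 6/8.994203 = 0.667096, proj(x) = scale * x
proj(x) = [-4.261609, 0.903448, -0.408263, -4.105576]
Step 3: Dot product.
a^T * proj(x) = -2*(-4.261609) + 2*0.903448 + 4*(-0.408263) - 1*(-4.105576) = 12.8026


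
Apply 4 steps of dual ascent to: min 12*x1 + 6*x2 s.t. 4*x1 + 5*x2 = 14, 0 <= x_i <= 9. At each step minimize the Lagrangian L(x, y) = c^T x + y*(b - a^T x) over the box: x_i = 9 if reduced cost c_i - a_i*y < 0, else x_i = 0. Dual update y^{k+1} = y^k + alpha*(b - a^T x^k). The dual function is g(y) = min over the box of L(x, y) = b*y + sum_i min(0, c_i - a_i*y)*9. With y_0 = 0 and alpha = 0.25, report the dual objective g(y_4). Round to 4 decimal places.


Dual ascent for LP: min 12*x1 + 6*x2, 4*x1 + 5*x2 = 14, 0 <= x_i <= 9
Step 1: y^k = 0.0, reduced costs: (12.0, 6.0)
  x^k = (0.0, 0.0), subgradient = b - a^T x = 14.0
  y^{k+1} = 0.0 + 0.25*14.0 = 3.5
Step 2: y^k = 3.5, reduced costs: (-2.0, -11.5)
  x^k = (9.0, 9.0), subgradient = b - a^T x = -67.0
  y^{k+1} = 3.5 + 0.25*-67.0 = -13.25
Step 3: y^k = -13.25, reduced costs: (65.0, 72.25)
  x^k = (0.0, 0.0), subgradient = b - a^T x = 14.0
  y^{k+1} = -13.25 + 0.25*14.0 = -9.75
Step 4: y^k = -9.75, reduced costs: (51.0, 54.75)
  x^k = (0.0, 0.0), subgradient = b - a^T x = 14.0
  y^{k+1} = -9.75 + 0.25*14.0 = -6.25
Dual objective at y_4 = -6.25: reduced costs (37.0, 37.25), box minimizer x = (0.0, 0.0)
g(y_4) = b*y + (c1 - a1*y)*x1 + (c2 - a2*y)*x2 = 14*(-6.25) + 37.0*0.0 + 37.25*0.0 = -87.5 + 0.0 + 0.0 = -87.5


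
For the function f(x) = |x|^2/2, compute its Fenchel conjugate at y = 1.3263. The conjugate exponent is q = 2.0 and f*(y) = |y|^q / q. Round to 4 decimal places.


The conjugate exponent q satisfies 1/p + 1/q = 1.
p = 2, so q = 2/(2 - 1) = 2.0
|y|^q = 1.3263^2.0 = 1.7591
f*(1.3263) = 1.7591 / 2.0 = 0.8795


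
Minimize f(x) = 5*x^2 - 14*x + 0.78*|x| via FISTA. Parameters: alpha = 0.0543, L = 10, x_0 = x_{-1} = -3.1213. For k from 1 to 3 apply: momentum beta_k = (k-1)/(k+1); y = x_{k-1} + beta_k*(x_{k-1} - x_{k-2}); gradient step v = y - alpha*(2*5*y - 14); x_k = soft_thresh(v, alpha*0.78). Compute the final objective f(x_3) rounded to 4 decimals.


FISTA on f(x) = 5*x^2 - 14*x + 0.78*|x|
L = 10, alpha = 0.0543
Iteration 1: beta = 0.0, y = -3.1213 + 0.0*(-3.1213 + 3.1213) = -3.1213
  grad(y) = -45.213, v = y - alpha*grad = -0.6662
  prox(v) = soft_thresh(-0.6662, 0.0424) = -0.6239
Iteration 2: beta = 0.3333, y = -0.6239 + 0.3333*(-0.6239 + 3.1213) = 0.2086
  grad(y) = -11.9141, v = y - alpha*grad = 0.8555
  prox(v) = soft_thresh(0.8555, 0.0424) = 0.8132
Iteration 3: beta = 0.5, y = 0.8132 + 0.5*(0.8132 + 0.6239) = 1.5317
  grad(y) = 1.317, v = y - alpha*grad = 1.4602
  prox(v) = soft_thresh(1.4602, 0.0424) = 1.4178
f(x_3) = 5*1.4178^2 - 14*1.4178 + 0.78*|1.4178| = -8.6925


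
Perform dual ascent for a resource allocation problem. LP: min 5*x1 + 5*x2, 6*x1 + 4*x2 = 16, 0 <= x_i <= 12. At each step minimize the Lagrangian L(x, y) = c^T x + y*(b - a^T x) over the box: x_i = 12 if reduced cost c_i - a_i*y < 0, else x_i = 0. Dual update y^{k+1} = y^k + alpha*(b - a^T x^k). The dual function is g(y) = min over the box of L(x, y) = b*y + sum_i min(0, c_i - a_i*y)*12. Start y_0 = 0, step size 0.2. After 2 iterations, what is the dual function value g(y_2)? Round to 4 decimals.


Dual ascent for LP: min 5*x1 + 5*x2, 6*x1 + 4*x2 = 16, 0 <= x_i <= 12
Step 1: y^k = 0.0, reduced costs: (5.0, 5.0)
  x^k = (0.0, 0.0), subgradient = b - a^T x = 16.0
  y^{k+1} = 0.0 + 0.2*16.0 = 3.2
Step 2: y^k = 3.2, reduced costs: (-14.2, -7.8)
  x^k = (12.0, 12.0), subgradient = b - a^T x = -104.0
  y^{k+1} = 3.2 + 0.2*-104.0 = -17.6
Dual objective at y_2 = -17.6: reduced costs (110.6, 75.4), box minimizer x = (0.0, 0.0)
g(y_2) = b*y + (c1 - a1*y)*x1 + (c2 - a2*y)*x2 = 16*(-17.6) + 110.6*0.0 + 75.4*0.0 = -281.6 + 0.0 + 0.0 = -281.6


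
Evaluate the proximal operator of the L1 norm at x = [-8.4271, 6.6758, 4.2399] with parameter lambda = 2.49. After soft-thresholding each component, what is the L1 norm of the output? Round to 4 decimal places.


Soft-thresholding with lambda = 2.49:
prox(-8.4271) = sign(-8.4271)*max(|-8.4271| - 2.49, 0) = -5.9371
prox(6.6758) = sign(6.6758)*max(|6.6758| - 2.49, 0) = 4.1858
prox(4.2399) = sign(4.2399)*max(|4.2399| - 2.49, 0) = 1.7499
prox(x) = [-5.9371, 4.1858, 1.7499]
||prox(x)||_1 = 5.9371 + 4.1858 + 1.7499 = 11.8728


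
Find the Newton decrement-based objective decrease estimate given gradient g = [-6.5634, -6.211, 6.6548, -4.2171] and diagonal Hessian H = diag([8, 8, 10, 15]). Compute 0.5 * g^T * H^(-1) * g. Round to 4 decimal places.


Step 1: H is diagonal, so H^(-1) * g = [-0.8204, -0.7764, 0.6655, -0.2811].
Step 2: g^T H^(-1) g = sum_i g_i^2 / H_ii
  = (-6.5634)^2/8 + (-6.211)^2/8 + (6.6548)^2/10 + (-4.2171)^2/15
  = 5.3848 + 4.8221 + 4.4286 + 1.1856 = 15.8211
Step 3: Objective decrease = 0.5 * g^T H^(-1) g = 7.9105


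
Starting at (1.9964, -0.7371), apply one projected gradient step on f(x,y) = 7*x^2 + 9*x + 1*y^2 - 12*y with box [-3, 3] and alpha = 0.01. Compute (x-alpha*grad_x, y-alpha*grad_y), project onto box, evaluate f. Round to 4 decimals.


Step 1: Compute gradient at (1.9964, -0.7371).
grad_x = 2*7*1.9964 + 9 = 36.9496
grad_y = 2*1*-0.7371 - 12 = -13.4742
Step 2: Gradient step.
x_raw = 1.9964 - 0.01*36.9496 = 1.6269
y_raw = -0.7371 - 0.01*-13.4742 = -0.6024
Step 3: Project onto [-3, 3].
x_proj = clip(1.6269) = 1.6269
y_proj = clip(-0.6024) = -0.6024
Step 4: Evaluate f.
f(1.6269, -0.6024) = 40.761


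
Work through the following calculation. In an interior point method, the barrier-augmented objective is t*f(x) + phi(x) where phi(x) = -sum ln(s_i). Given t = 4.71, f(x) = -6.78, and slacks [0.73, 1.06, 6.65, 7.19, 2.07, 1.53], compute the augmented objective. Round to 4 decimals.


Step 1: Compute log-barrier.
ln values: [-0.3147, 0.0583, 1.8946, 1.9727, 0.7275, 0.4253]
phi = -(-0.3147 + 0.0583 + 1.8946 + 1.9727 + 0.7275 + 0.4253) = -4.7637
Step 2: Compute augmented objective.
t*f(x) = 4.71*-6.78 = -31.9338
Total = -31.9338 - 4.7637 = -36.6975


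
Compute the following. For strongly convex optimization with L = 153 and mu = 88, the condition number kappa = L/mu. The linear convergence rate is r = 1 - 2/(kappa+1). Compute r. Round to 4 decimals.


Step 1: Compute the condition number.
kappa = L/mu = 153/88 = 1.7386
Step 2: Compute the convergence rate.
r = 1 - 2/(kappa + 1) = 1 - 2*mu/(L + mu) = (L - mu)/(L + mu) = 65/241 = 0.2697


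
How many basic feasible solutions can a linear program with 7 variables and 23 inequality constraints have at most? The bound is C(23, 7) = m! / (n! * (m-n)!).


Each vertex corresponds to some choice of n active constraints out of m, so the number of vertices is at most C(m, n) = m! / (n!(m-n)!).
m = 23, n = 7
Numerator: 23 * 22 * 21 * 20 * 19 * 18 * 17
Denominator: 7! = 5040
C(23, 7) = 245157


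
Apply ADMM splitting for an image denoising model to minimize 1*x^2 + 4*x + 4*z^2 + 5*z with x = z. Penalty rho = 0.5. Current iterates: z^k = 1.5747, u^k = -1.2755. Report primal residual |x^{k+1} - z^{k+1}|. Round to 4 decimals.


ADMM iteration with rho = 0.5, z^k = 1.5747, u^k = -1.2755
Step 1: x-update.
Minimize 1*x^2 + 4*x + (0.5/2)*(x - 1.5747 - 1.2755)^2
FOC: (2*1 + 0.5)*x = -4 + 0.5*(1.5747 + 1.2755)
x^{k+1} = -1.03
Step 2: z-update.
Minimize 4*z^2 + 5*z + (0.5/2)*(-1.03 - z - 1.2755)^2
FOC: (2*4 + 0.5)*z = -5 + 0.5*(-1.03 - 1.2755)
z^{k+1} = -0.7239
Step 3: u-update.
u^{k+1} = -1.2755 - 1.03 + 0.7239 = -1.5816
Step 4: Primal residual = |-1.03 + 0.7239| = 0.3061


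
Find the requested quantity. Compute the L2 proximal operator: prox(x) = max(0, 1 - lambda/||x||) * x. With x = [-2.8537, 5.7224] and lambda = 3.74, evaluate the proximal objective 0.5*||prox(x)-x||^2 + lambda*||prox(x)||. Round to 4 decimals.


Step 1: Compute ||x||.
||x|| = 6.3945
Step 2: Compute scaling factor.
scale = max(0, 1 - 3.74/6.3945) = 0.4151
Step 3: prox(x) = [-1.1846, 2.3755]
||prox(x)|| = 2.6545
Step 4: Proximal objective.
0.5*||prox-x||^2 = 6.9938
lambda*||prox|| = 9.9278
Total = 16.9216


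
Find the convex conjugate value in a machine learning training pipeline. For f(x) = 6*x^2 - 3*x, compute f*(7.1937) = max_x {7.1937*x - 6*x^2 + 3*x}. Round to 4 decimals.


f*(y) = sup_x {y*x - a*x^2 - b*x} = sup_x {(y-b)*x - a*x^2}
FOC: (y - b) - 2a*x = 0 => x* = (y - b)/(2a)
x* = (7.1937 + 3)/(2*6) = 0.8495
f*(7.1937) = (y-b)^2/(4a) = (7.1937 + 3)^2/(4*6)
= 103.9115/24 = 4.3296


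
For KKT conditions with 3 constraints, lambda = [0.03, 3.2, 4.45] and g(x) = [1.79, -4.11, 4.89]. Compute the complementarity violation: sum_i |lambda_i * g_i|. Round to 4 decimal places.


KKT complementary slackness check:
lambda_1 * g_1 = 0.03 * 1.79 = 0.0537
lambda_2 * g_2 = 3.2 * -4.11 = -13.152
lambda_3 * g_3 = 4.45 * 4.89 = 21.7605
Total violation = 0.0537 + 13.152 + 21.7605 = 34.9662


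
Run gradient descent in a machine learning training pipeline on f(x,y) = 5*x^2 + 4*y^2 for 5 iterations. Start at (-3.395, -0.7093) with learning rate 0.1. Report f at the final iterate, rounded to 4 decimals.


Gradient descent on f(x,y) = 5*x^2 + 4*y^2.
Starting point: (-3.395, -0.7093), alpha = 0.1
Step 1: grad_x = 2*5*-3.395 = -33.95, grad_y = 2*4*-0.7093 = -5.6744
  x_1 = -3.395 - 0.1*-33.95 = 0.0
  y_1 = -0.7093 - 0.1*-5.6744 = -0.1419
Step 2: grad_x = 2*5*0.0 = 0.0, grad_y = 2*4*-0.1419 = -1.1349
  x_2 = 0.0 - 0.1*0.0 = 0.0
  y_2 = -0.1419 - 0.1*-1.1349 = -0.0284
Step 3: grad_x = 2*5*0.0 = 0.0, grad_y = 2*4*-0.0284 = -0.227
  x_3 = 0.0 - 0.1*0.0 = 0.0
  y_3 = -0.0284 - 0.1*-0.227 = -0.0057
Step 4: grad_x = 2*5*0.0 = 0.0, grad_y = 2*4*-0.0057 = -0.0454
  x_4 = 0.0 - 0.1*0.0 = 0.0
  y_4 = -0.0057 - 0.1*-0.0454 = -0.0011
Step 5: grad_x = 2*5*0.0 = 0.0, grad_y = 2*4*-0.0011 = -0.0091
  x_5 = 0.0 - 0.1*0.0 = 0.0
  y_5 = -0.0011 - 0.1*-0.0091 = -0.0002
f(0.0, -0.0002) = 5*0.0^2 + 4*(-0.0002)^2 = 0.0


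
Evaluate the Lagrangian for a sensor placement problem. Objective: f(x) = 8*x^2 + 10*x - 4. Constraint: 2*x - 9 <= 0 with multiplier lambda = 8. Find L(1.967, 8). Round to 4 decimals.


Step 1: Evaluate f(x).
f(1.967) = 8*1.967^2 + 10*1.967 - 4 = 46.6227
Step 2: Evaluate g(x).
g(1.967) = 2*1.967 - 9 = -5.066
Step 3: Compute Lagrangian.
L = 46.6227 + 8*-5.066 = 6.0947


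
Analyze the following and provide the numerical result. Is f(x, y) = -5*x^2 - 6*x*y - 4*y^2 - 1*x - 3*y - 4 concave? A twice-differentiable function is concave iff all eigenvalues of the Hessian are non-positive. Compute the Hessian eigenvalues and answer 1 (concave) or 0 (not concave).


The Hessian of f(x,y) = -5*x^2 - 6*x*y - 4*y^2 - 1*x - 3*y - 4 is:
H = [[-10, -6], [-6, -8]]
Trace = -10 - 8 = -18
Determinant = -10*-8 - (-6)^2 = 44
Discriminant = (-18)^2 - 4*44 = 148.0
Eigenvalues: lambda_1 = -15.0828, lambda_2 = -2.9172
The function is concave.

1
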